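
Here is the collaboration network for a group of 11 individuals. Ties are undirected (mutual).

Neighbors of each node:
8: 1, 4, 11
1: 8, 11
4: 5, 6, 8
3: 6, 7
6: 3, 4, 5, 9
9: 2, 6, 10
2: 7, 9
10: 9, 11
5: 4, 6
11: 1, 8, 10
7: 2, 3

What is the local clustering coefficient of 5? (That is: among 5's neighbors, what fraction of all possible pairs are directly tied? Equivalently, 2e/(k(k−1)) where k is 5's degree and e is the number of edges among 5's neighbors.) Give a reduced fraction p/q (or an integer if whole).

5's neighbors: 4 and 6 (k = 2).
Possible neighbor pairs: C(2,2) = 1. Edges among them: 4–6 → e = 1.
Clustering(5) = 1/1.

1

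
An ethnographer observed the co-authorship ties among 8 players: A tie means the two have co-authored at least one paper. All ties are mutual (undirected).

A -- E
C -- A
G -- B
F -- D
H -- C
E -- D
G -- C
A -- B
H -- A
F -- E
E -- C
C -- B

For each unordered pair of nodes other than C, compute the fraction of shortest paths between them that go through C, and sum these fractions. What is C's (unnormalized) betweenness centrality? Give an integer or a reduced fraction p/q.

Pairs whose geodesics pass through C — D–H: 1/2; D–B: 1/2; D–G: 1; H–B: 1/2; H–F: 1/2; H–E: 1/2; H–G: 1; B–F: 1/2; B–E: 1/2; F–G: 1; E–G: 1; G–A: 1/2.
All other pairs contribute 0.
Summing the contributions gives betweenness(C) = 8.

8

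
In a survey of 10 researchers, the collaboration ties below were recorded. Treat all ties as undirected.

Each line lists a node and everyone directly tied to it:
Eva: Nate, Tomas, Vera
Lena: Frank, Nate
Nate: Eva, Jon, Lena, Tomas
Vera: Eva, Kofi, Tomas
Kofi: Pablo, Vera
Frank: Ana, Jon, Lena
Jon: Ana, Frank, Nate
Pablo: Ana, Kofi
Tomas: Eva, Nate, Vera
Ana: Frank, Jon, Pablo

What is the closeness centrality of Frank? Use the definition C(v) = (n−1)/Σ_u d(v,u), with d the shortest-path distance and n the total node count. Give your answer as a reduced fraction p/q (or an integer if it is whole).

9/20

Distances from Frank: Ana:1, Eva:3, Jon:1, Kofi:3, Lena:1, Nate:2, Pablo:2, Tomas:3, Vera:4. Sum = 20.
n = 10, so closeness = 9/20.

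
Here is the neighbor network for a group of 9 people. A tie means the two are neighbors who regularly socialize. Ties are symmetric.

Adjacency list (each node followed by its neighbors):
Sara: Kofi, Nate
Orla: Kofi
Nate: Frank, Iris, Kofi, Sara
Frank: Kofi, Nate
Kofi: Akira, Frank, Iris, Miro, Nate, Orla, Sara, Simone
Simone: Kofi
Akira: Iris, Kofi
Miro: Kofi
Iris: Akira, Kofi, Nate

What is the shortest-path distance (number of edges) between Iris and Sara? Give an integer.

One shortest route is Iris – Kofi – Sara, which uses 2 edges, and Iris and Sara are not directly tied, so nothing shorter exists. So d(Iris,Sara) = 2.

2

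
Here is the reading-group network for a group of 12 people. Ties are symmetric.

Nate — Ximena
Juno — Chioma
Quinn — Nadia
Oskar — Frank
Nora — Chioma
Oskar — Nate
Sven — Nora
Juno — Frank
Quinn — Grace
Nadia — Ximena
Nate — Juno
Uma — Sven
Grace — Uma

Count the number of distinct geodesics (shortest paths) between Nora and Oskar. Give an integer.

The shortest distance is 4. The length-4 paths are: Nora–Chioma–Juno–Nate–Oskar; Nora–Chioma–Juno–Frank–Oskar.
That gives 2 distinct shortest paths.

2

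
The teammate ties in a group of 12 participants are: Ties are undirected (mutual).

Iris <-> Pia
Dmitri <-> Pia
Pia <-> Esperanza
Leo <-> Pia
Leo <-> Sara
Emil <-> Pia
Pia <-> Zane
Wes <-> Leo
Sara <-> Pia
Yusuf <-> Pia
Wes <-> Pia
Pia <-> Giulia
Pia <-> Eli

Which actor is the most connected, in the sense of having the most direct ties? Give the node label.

Degrees — Dmitri:1, Eli:1, Emil:1, Esperanza:1, Giulia:1, Iris:1, Leo:3, Pia:11, Sara:2, Wes:2, Yusuf:1, Zane:1.
The maximum is 11, attained only by Pia.

Pia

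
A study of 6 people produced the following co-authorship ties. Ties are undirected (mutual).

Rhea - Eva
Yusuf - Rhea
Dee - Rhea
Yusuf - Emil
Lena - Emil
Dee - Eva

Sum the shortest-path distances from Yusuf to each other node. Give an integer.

Distances from Yusuf: Dee:2, Emil:1, Eva:2, Lena:2, Rhea:1.
Sum = 2 + 1 + 2 + 2 + 1 = 8.

8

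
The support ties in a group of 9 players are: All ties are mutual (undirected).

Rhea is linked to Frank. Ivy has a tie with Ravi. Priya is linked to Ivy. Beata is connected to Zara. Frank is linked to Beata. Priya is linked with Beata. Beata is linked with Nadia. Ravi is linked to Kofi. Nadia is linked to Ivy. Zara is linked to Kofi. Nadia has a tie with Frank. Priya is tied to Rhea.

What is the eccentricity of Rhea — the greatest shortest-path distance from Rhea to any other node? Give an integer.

4

Distances from Rhea: Beata:2, Frank:1, Ivy:2, Kofi:4, Nadia:2, Priya:1, Ravi:3, Zara:3.
The largest is 4 (to Kofi), so the eccentricity of Rhea is 4.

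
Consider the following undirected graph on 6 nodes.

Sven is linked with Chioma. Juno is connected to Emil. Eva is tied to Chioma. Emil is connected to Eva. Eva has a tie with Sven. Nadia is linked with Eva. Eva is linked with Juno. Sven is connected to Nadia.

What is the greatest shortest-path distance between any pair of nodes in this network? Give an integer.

2

Eccentricity of each node (its greatest distance to any other): Chioma:2, Emil:2, Eva:1, Juno:2, Nadia:2, Sven:2.
The maximum eccentricity is 2, realized for instance by the pair Sven–Juno via Sven – Eva – Juno. So the diameter is 2.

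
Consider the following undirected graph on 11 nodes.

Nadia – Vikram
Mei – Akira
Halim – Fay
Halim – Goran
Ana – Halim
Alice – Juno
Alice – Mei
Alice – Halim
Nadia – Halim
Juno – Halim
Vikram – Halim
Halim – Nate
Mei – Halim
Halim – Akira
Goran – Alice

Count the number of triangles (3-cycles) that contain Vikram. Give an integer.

Vikram's neighbors: Halim and Nadia.
Neighbor pairs that are themselves tied: Vikram–Halim–Nadia. Each forms one triangle with Vikram, for 1 in total.

1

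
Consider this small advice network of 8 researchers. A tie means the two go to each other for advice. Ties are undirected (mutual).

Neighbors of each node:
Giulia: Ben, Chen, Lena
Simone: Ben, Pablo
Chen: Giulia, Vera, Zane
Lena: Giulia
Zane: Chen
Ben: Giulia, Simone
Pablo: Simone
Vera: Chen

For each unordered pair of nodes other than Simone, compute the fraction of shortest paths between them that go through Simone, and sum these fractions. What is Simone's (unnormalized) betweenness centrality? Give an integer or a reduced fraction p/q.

6

Pairs whose geodesics pass through Simone — Ben–Pablo: 1; Pablo–Zane: 1; Pablo–Chen: 1; Pablo–Vera: 1; Pablo–Giulia: 1; Pablo–Lena: 1.
All other pairs contribute 0.
Summing the contributions gives betweenness(Simone) = 6.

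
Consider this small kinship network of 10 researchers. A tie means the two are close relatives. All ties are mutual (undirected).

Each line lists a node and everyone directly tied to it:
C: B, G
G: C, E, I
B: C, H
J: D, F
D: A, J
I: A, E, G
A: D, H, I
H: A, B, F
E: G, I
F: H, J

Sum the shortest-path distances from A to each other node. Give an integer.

16

Distances from A: B:2, C:3, D:1, E:2, F:2, G:2, H:1, I:1, J:2.
Sum = 2 + 3 + 1 + 2 + 2 + 2 + 1 + 1 + 2 = 16.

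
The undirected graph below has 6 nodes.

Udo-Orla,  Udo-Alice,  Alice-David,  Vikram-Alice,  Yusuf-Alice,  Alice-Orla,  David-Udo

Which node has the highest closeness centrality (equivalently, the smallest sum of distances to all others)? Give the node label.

Alice

Farness (sum of distances to all others) for each node — Alice:5, David:8, Orla:8, Udo:7, Vikram:9, Yusuf:9.
The smallest farness is 5, for Alice, so Alice has the highest closeness.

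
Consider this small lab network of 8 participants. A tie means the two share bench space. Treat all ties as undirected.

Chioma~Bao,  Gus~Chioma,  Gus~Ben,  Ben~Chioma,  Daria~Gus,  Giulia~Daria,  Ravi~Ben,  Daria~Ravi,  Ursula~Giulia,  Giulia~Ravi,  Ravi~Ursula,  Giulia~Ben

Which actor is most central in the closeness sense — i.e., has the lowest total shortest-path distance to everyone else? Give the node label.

Ben

Farness (sum of distances to all others) for each node — Bao:18, Ben:10, Chioma:12, Daria:12, Giulia:11, Gus:12, Ravi:11, Ursula:16.
The smallest farness is 10, for Ben, so Ben has the highest closeness.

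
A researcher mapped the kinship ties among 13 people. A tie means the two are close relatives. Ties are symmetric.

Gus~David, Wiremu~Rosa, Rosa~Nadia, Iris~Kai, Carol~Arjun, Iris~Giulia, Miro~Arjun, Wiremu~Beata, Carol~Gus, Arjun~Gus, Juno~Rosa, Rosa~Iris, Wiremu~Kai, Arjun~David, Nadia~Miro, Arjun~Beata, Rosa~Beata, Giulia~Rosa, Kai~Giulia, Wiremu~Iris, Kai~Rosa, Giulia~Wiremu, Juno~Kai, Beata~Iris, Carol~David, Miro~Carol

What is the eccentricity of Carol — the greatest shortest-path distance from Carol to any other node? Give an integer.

Distances from Carol: Arjun:1, Beata:2, David:1, Giulia:4, Gus:1, Iris:3, Juno:4, Kai:4, Miro:1, Nadia:2, Rosa:3, Wiremu:3.
The largest is 4 (to Giulia, Kai, and Juno), so the eccentricity of Carol is 4.

4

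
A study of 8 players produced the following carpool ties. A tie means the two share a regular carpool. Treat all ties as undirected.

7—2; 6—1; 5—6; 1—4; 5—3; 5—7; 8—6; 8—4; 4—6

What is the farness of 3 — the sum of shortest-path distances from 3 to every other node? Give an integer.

17

Distances from 3: 1:3, 2:3, 4:3, 5:1, 6:2, 7:2, 8:3.
Sum = 3 + 3 + 3 + 1 + 2 + 2 + 3 = 17.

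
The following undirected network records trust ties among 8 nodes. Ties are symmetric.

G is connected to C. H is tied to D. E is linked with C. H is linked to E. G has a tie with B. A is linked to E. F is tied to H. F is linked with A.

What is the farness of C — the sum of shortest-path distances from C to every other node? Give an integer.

14

Distances from C: A:2, B:2, D:3, E:1, F:3, G:1, H:2.
Sum = 2 + 2 + 3 + 1 + 3 + 1 + 2 = 14.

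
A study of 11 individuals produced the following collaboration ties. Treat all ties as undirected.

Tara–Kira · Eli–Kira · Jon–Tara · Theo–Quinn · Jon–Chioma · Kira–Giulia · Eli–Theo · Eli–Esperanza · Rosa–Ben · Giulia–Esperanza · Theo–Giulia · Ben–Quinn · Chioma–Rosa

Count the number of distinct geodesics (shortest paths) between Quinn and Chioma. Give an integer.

The shortest distance is 3, and the only length-3 path is Quinn–Ben–Rosa–Chioma. So there is exactly 1 shortest path.

1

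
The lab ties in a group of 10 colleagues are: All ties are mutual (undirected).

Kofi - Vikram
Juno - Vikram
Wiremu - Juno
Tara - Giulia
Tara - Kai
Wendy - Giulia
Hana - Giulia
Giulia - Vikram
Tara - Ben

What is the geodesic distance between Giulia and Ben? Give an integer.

2

One shortest route is Giulia – Tara – Ben, which uses 2 edges, and Giulia and Ben are not directly tied, so nothing shorter exists. So d(Giulia,Ben) = 2.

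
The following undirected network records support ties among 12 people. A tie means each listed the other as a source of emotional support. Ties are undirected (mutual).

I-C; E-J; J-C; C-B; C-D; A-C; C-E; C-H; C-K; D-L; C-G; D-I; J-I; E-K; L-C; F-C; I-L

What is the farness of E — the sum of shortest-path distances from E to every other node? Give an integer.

19

Distances from E: A:2, B:2, C:1, D:2, F:2, G:2, H:2, I:2, J:1, K:1, L:2.
Sum = 2 + 2 + 1 + 2 + 2 + 2 + 2 + 2 + 1 + 1 + 2 = 19.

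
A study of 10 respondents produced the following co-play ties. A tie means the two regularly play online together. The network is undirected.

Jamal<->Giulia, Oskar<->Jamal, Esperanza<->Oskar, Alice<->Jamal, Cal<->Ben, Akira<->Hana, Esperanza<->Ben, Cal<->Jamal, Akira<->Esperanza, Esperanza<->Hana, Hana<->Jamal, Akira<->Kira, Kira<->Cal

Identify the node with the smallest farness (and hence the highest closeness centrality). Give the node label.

Farness (sum of distances to all others) for each node — Akira:17, Alice:21, Ben:18, Cal:15, Esperanza:16, Giulia:21, Hana:15, Jamal:13, Kira:19, Oskar:17.
The smallest farness is 13, for Jamal, so Jamal has the highest closeness.

Jamal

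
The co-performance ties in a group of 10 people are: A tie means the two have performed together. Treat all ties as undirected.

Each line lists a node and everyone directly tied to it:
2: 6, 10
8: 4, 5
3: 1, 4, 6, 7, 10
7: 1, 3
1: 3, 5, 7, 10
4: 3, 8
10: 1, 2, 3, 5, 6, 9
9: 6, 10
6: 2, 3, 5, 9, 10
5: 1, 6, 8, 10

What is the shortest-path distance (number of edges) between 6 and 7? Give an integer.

2

One shortest route is 6 – 3 – 7, which uses 2 edges, and 6 and 7 are not directly tied, so nothing shorter exists. So d(6,7) = 2.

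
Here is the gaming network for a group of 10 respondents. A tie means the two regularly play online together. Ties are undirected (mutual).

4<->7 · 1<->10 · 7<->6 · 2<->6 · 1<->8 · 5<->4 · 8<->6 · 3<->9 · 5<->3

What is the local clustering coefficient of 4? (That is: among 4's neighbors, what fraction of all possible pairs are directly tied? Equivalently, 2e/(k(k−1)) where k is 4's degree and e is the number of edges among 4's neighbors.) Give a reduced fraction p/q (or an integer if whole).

4's neighbors: 5 and 7 (k = 2).
Possible neighbor pairs: C(2,2) = 1. Edges among them: none → e = 0.
Clustering(4) = 0/1.

0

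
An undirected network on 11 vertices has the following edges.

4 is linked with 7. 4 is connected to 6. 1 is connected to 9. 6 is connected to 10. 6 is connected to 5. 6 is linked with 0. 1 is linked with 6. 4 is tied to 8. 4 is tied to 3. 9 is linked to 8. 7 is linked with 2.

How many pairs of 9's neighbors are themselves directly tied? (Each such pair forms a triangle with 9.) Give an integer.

0

9's neighbors are 1 and 8, but none of them are tied to each other, so no triangle contains 9.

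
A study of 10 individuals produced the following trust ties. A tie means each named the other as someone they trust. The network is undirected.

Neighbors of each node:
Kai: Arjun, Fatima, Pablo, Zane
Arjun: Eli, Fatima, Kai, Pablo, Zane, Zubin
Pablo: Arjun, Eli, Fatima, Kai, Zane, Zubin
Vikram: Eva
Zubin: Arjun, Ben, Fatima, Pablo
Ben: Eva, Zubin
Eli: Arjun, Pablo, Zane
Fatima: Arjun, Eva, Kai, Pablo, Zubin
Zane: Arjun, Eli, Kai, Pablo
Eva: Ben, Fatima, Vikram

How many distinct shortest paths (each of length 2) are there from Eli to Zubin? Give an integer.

2

The shortest distance is 2. The length-2 paths are: Eli–Pablo–Zubin; Eli–Arjun–Zubin.
That gives 2 distinct shortest paths.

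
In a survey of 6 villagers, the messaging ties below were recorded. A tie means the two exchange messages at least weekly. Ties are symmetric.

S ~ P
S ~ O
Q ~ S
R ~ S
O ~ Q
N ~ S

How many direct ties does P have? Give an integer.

1

P is directly tied to S. That is 1 neighbor, so the degree of P is 1.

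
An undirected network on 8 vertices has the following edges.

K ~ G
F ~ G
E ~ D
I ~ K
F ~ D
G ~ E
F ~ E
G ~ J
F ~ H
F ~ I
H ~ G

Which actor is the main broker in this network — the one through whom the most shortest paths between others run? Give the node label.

Unnormalized betweenness of each node: D:0, E:4/3, F:43/6, G:29/3, H:0, I:5/6, J:0, K:1.
G has the largest value, 29/3, making it the main broker — the node through which the most shortest paths run.

G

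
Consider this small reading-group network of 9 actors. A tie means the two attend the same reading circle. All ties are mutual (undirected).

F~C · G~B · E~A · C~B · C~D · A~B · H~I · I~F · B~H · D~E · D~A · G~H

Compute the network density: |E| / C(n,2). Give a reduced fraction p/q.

There are 12 edges and 9 nodes, so the maximum possible is C(9,2) = 36.
Density = 12/36 = 1/3.

1/3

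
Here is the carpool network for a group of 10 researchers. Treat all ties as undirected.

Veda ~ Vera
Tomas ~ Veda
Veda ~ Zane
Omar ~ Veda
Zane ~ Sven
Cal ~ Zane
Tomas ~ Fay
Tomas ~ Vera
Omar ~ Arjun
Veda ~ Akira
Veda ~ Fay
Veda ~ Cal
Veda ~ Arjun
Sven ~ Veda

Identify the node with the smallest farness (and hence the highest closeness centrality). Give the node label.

Veda

Farness (sum of distances to all others) for each node — Akira:17, Arjun:16, Cal:16, Fay:16, Omar:16, Sven:16, Tomas:15, Veda:9, Vera:16, Zane:15.
The smallest farness is 9, for Veda, so Veda has the highest closeness.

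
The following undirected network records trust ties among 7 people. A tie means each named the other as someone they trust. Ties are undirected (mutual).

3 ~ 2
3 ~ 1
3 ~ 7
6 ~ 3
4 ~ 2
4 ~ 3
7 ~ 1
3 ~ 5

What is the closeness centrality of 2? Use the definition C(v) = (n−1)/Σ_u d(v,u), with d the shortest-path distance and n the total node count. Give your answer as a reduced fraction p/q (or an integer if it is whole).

3/5

Distances from 2: 1:2, 3:1, 4:1, 5:2, 6:2, 7:2. Sum = 10.
n = 7, so closeness = 6/10 = 3/5.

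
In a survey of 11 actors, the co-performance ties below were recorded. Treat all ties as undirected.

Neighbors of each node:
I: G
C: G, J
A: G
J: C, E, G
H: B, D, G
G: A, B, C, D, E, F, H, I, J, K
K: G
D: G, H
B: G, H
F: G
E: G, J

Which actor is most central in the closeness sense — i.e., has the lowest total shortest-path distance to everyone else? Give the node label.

Farness (sum of distances to all others) for each node — A:19, B:18, C:18, D:18, E:18, F:19, G:10, H:17, I:19, J:17, K:19.
The smallest farness is 10, for G, so G has the highest closeness.

G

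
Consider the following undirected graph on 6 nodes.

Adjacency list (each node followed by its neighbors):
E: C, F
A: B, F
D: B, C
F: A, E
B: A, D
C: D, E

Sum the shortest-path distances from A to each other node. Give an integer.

Distances from A: B:1, C:3, D:2, E:2, F:1.
Sum = 1 + 3 + 2 + 2 + 1 = 9.

9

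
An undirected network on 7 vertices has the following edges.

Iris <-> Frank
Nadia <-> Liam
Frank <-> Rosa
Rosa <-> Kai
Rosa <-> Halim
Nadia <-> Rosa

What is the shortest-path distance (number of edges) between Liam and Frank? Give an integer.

3

One shortest route is Liam – Nadia – Rosa – Frank, which uses 3 edges, and at distance 2 from Liam we only reach {Rosa}, which does not include Frank. So d(Liam,Frank) = 3.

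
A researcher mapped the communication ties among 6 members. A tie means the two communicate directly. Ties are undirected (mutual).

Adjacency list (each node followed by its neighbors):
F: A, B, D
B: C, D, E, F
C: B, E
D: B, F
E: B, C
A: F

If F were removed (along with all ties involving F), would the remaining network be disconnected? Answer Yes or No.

Yes

Removing F leaves {B, C, D, and E} with no path to {A}, so the network splits into 2 components. F is a cut vertex.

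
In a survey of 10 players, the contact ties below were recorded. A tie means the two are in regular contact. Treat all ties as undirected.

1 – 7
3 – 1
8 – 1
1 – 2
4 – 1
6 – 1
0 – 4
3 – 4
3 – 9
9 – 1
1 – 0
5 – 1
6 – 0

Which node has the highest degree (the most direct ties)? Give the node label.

Degrees — 0:3, 1:9, 2:1, 3:3, 4:3, 5:1, 6:2, 7:1, 8:1, 9:2.
The maximum is 9, attained only by 1.

1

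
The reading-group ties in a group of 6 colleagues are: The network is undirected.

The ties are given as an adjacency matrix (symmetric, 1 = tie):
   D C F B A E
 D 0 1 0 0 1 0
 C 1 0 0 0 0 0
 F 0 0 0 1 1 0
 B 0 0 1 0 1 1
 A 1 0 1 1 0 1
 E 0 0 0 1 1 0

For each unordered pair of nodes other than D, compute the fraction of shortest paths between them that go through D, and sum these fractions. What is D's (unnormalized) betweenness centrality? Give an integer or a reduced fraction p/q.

4

Pairs whose geodesics pass through D — C–F: 1; C–B: 1; C–A: 1; C–E: 1.
All other pairs contribute 0.
Summing the contributions gives betweenness(D) = 4.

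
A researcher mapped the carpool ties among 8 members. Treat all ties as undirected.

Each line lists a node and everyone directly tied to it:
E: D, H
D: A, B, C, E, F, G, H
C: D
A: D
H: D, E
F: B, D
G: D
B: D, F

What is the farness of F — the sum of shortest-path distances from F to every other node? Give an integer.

Distances from F: A:2, B:1, C:2, D:1, E:2, G:2, H:2.
Sum = 2 + 1 + 2 + 1 + 2 + 2 + 2 = 12.

12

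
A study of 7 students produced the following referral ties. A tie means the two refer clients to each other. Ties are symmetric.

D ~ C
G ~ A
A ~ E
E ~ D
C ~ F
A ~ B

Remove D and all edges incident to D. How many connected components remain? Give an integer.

Without D, the remaining ties split the others into: {C, F}; {A, B, E, G}.
That's 2 separate components.

2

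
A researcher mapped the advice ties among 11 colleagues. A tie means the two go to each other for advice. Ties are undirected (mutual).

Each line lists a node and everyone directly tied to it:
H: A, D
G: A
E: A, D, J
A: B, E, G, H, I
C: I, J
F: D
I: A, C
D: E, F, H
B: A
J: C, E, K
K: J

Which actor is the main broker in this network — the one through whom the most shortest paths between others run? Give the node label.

A

Unnormalized betweenness of each node: A:47/2, B:0, C:2, D:21/2, E:18, F:0, G:0, H:4, I:4, J:12, K:0.
A has the largest value, 47/2, making it the main broker — the node through which the most shortest paths run.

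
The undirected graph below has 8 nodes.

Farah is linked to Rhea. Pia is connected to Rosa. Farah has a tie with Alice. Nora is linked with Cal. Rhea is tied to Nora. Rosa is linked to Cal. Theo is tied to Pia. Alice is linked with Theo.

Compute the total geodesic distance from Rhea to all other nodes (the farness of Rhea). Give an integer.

Distances from Rhea: Alice:2, Cal:2, Farah:1, Nora:1, Pia:4, Rosa:3, Theo:3.
Sum = 2 + 2 + 1 + 1 + 4 + 3 + 3 = 16.

16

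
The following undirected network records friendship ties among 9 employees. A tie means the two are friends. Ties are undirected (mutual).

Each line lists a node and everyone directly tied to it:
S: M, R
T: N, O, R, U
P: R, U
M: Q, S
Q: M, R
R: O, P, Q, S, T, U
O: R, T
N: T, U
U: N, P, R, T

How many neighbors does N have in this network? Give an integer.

2

N is directly tied to T and U. That is 2 neighbors, so the degree of N is 2.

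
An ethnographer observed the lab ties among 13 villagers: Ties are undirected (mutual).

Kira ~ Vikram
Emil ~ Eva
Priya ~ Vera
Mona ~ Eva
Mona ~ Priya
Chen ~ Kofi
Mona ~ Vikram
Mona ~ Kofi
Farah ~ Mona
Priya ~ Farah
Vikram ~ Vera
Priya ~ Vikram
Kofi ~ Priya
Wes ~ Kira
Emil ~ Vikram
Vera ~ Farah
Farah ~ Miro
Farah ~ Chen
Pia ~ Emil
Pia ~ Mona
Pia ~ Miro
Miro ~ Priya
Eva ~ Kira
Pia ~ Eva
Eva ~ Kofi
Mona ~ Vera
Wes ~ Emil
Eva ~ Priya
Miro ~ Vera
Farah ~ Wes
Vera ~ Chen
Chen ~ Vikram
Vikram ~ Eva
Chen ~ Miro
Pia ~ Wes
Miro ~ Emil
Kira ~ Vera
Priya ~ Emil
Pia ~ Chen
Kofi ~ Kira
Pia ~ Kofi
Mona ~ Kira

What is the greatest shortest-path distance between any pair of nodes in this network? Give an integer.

2

Eccentricity of each node (its greatest distance to any other): Chen:2, Emil:2, Eva:2, Farah:2, Kira:2, Kofi:2, Miro:2, Mona:2, Pia:2, Priya:2, Vera:2, Vikram:2, Wes:2.
The maximum eccentricity is 2, realized for instance by the pair Emil–Kira via Emil – Eva – Kira. So the diameter is 2.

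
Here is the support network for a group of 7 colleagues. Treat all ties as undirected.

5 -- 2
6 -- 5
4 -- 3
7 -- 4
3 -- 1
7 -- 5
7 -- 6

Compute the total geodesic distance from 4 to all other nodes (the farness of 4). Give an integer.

11

Distances from 4: 1:2, 2:3, 3:1, 5:2, 6:2, 7:1.
Sum = 2 + 3 + 1 + 2 + 2 + 1 = 11.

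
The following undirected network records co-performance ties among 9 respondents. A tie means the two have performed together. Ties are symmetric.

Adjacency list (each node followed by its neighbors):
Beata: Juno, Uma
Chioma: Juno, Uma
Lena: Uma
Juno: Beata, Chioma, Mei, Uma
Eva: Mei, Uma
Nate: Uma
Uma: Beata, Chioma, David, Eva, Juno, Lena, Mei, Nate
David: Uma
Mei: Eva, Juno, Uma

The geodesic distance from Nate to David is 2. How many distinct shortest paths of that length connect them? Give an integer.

1

The shortest distance is 2, and the only length-2 path is Nate–Uma–David. So there is exactly 1 shortest path.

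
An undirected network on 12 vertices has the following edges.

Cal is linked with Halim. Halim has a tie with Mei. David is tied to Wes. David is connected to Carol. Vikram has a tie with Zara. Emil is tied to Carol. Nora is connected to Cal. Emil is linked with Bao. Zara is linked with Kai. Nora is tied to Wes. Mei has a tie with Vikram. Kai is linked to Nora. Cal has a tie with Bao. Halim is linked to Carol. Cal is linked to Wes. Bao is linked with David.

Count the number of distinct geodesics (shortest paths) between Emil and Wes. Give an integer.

The shortest distance is 3. The length-3 paths are: Emil–Bao–David–Wes; Emil–Carol–David–Wes; Emil–Bao–Cal–Wes.
That gives 3 distinct shortest paths.

3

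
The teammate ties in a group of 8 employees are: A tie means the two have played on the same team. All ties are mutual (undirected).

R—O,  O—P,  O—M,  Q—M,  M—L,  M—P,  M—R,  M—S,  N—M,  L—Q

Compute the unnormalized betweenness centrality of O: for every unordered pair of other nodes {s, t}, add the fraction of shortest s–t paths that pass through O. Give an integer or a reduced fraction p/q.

Pairs whose geodesics pass through O — P–R: 1/2.
All other pairs contribute 0.
Summing the contributions gives betweenness(O) = 1/2.

1/2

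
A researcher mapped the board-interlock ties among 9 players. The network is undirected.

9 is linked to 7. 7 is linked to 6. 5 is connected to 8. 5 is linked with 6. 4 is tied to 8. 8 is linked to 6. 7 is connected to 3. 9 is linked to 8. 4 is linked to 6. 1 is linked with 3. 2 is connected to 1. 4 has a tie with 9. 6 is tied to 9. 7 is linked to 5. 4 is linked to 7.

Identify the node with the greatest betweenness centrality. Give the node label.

Unnormalized betweenness of each node: 1:7, 2:0, 3:12, 4:1, 5:1, 6:5/3, 7:47/3, 8:2/3, 9:1.
7 has the largest value, 47/3, making it the main broker — the node through which the most shortest paths run.

7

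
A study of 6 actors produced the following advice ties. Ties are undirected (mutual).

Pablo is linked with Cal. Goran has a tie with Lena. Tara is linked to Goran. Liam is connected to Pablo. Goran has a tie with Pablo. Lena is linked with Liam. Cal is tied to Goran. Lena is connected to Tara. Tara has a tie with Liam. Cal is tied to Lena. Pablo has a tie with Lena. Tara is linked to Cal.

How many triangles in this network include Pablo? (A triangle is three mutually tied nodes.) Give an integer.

Pablo's neighbors: Cal, Goran, Lena, and Liam.
Neighbor pairs that are themselves tied: Pablo–Cal–Goran; Pablo–Cal–Lena; Pablo–Goran–Lena; Pablo–Lena–Liam. Each forms one triangle with Pablo, for 4 in total.

4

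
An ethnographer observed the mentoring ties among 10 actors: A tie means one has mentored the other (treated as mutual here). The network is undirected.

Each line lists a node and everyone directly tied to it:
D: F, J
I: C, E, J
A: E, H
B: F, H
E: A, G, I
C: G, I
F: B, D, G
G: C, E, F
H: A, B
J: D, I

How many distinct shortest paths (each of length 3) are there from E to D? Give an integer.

2

The shortest distance is 3. The length-3 paths are: E–I–J–D; E–G–F–D.
That gives 2 distinct shortest paths.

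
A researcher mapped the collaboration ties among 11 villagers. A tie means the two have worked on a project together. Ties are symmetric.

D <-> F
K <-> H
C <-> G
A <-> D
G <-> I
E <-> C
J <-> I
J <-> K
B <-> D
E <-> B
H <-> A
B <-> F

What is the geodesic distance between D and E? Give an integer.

One shortest route is D – B – E, which uses 2 edges, and D and E are not directly tied, so nothing shorter exists. So d(D,E) = 2.

2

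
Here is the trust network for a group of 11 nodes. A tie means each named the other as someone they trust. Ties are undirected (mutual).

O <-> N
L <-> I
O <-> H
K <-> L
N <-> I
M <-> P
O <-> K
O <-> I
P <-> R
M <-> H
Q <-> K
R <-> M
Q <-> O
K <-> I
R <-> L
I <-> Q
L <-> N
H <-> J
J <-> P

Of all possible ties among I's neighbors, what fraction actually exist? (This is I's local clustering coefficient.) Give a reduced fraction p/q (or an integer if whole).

I's neighbors: K, L, N, O, and Q (k = 5).
Possible neighbor pairs: C(5,2) = 10. Edges among them: K–L, K–O, K–Q, L–N, N–O, O–Q → e = 6.
Clustering(I) = 6/10 = 3/5.

3/5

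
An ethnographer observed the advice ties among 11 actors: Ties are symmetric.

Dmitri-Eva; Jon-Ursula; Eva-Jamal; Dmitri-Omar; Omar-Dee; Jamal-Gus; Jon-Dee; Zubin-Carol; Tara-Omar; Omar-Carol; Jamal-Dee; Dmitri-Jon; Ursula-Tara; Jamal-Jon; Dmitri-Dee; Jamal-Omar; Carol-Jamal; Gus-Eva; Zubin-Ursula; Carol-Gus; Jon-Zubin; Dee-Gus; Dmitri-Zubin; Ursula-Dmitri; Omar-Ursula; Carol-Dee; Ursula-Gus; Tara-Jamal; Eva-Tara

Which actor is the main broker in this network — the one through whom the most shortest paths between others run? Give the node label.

Jamal

Unnormalized betweenness of each node: Carol:23/12, Dee:25/12, Dmitri:11/3, Eva:5/4, Gus:2, Jamal:14/3, Jon:19/12, Omar:11/4, Tara:11/12, Ursula:25/6, Zubin:1.
Jamal has the largest value, 14/3, making it the main broker — the node through which the most shortest paths run.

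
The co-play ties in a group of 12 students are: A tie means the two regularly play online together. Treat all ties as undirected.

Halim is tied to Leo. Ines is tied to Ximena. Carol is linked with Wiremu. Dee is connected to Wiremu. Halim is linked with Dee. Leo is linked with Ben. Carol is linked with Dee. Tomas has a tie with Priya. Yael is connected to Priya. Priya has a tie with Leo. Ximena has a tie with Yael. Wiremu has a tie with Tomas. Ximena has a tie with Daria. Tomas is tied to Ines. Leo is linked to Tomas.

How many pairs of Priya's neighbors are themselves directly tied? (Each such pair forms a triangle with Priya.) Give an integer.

Priya's neighbors: Leo, Tomas, and Yael.
Neighbor pairs that are themselves tied: Priya–Leo–Tomas. Each forms one triangle with Priya, for 1 in total.

1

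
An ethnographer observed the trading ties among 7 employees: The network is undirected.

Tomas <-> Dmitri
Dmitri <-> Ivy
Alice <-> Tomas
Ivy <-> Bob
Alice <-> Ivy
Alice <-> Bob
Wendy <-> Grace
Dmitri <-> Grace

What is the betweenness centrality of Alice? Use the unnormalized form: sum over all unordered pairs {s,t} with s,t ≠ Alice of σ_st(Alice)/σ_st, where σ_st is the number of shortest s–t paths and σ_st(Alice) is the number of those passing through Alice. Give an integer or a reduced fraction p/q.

3/2

Pairs whose geodesics pass through Alice — Bob–Tomas: 1; Tomas–Ivy: 1/2.
All other pairs contribute 0.
Summing the contributions gives betweenness(Alice) = 3/2.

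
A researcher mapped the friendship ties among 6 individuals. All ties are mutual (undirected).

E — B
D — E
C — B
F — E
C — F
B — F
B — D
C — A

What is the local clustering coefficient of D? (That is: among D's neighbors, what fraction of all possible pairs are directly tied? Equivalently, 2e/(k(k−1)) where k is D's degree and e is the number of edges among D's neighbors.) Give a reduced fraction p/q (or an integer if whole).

D's neighbors: B and E (k = 2).
Possible neighbor pairs: C(2,2) = 1. Edges among them: B–E → e = 1.
Clustering(D) = 1/1.

1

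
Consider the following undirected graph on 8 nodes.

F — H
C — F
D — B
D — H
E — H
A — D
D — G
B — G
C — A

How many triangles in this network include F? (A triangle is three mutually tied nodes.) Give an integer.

F's neighbors are C and H, but none of them are tied to each other, so no triangle contains F.

0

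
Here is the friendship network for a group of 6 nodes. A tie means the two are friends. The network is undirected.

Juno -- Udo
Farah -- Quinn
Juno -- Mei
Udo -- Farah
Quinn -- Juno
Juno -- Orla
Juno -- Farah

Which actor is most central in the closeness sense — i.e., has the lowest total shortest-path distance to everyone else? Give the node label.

Juno

Farness (sum of distances to all others) for each node — Farah:7, Juno:5, Mei:9, Orla:9, Quinn:8, Udo:8.
The smallest farness is 5, for Juno, so Juno has the highest closeness.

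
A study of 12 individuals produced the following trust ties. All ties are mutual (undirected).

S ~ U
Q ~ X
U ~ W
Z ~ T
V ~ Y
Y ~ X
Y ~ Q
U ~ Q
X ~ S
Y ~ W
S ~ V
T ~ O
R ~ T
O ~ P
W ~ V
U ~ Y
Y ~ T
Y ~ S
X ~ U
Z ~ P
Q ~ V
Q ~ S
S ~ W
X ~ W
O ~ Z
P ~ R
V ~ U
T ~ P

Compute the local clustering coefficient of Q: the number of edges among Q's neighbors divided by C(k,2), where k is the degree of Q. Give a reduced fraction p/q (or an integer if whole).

9/10

Q's neighbors: S, U, V, X, and Y (k = 5).
Possible neighbor pairs: C(5,2) = 10. Edges among them: S–U, S–V, S–X, S–Y, U–V, U–X, U–Y, V–Y, X–Y → e = 9.
Clustering(Q) = 9/10.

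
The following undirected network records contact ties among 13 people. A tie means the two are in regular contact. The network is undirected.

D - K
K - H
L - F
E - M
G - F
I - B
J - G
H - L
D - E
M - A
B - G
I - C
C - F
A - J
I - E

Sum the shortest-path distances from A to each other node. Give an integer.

35

Distances from A: B:3, C:4, D:3, E:2, F:3, G:2, H:5, I:3, J:1, K:4, L:4, M:1.
Sum = 3 + 4 + 3 + 2 + 3 + 2 + 5 + 3 + 1 + 4 + 4 + 1 = 35.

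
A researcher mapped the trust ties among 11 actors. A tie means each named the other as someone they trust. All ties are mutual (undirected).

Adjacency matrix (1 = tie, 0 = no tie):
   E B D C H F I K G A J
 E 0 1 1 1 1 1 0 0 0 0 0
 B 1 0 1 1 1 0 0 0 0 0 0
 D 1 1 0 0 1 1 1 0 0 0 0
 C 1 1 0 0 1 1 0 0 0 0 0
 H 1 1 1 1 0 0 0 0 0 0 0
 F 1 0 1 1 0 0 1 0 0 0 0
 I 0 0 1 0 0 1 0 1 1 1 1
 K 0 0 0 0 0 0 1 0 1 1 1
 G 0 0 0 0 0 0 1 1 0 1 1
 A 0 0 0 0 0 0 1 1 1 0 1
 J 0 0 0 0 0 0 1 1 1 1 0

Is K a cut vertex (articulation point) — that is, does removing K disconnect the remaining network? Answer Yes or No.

Even without K, every remaining node can still reach every other (the residual graph is connected), so K is not a cut vertex.

No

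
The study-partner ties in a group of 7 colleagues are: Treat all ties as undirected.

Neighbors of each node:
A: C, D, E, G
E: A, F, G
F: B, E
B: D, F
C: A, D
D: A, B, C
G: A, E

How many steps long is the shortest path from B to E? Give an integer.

One shortest route is B – F – E, which uses 2 edges, and B and E are not directly tied, so nothing shorter exists. So d(B,E) = 2.

2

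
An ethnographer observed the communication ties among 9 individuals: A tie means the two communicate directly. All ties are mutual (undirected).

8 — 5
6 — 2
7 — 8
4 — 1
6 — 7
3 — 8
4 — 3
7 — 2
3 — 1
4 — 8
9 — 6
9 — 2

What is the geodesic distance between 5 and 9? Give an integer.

One shortest route is 5 – 8 – 7 – 6 – 9, which uses 4 edges, and at distance 3 from 5 we only reach {1, 2, 6}, which does not include 9. So d(5,9) = 4.

4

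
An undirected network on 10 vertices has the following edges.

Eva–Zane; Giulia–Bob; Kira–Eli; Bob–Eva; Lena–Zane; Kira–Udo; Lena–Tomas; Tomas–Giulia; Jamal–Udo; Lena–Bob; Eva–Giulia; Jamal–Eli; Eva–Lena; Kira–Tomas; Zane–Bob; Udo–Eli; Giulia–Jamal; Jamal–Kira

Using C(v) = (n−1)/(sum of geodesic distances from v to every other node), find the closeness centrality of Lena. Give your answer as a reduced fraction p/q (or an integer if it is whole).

9/17

Distances from Lena: Bob:1, Eli:3, Eva:1, Giulia:2, Jamal:3, Kira:2, Tomas:1, Udo:3, Zane:1. Sum = 17.
n = 10, so closeness = 9/17.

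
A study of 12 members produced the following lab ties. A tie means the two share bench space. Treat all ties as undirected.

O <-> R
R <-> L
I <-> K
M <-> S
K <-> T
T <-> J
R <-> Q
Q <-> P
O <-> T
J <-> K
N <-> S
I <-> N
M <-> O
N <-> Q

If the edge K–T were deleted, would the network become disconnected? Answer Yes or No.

No

Even without that edge, K still reaches T via K – J – T, so the network stays connected. Not a bridge.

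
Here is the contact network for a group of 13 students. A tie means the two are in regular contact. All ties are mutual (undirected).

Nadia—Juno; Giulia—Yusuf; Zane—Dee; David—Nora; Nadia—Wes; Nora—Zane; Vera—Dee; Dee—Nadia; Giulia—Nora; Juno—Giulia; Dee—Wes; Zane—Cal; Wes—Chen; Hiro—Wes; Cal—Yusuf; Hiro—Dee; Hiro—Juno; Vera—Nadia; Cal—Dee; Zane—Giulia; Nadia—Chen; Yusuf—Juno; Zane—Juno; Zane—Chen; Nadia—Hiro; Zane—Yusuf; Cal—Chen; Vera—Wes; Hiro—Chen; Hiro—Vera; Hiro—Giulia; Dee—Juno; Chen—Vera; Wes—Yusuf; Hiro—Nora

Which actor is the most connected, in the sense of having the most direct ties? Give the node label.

Hiro

Degrees — Cal:4, Chen:6, David:1, Dee:7, Giulia:5, Hiro:8, Juno:6, Nadia:6, Nora:4, Vera:5, Wes:6, Yusuf:5, Zane:7.
The maximum is 8, attained only by Hiro.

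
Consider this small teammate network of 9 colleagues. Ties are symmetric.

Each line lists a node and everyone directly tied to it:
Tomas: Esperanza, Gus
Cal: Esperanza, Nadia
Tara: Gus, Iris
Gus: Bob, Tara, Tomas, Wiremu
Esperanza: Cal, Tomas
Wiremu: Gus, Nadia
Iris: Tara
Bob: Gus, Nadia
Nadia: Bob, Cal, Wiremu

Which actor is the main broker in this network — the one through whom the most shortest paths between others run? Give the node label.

Gus

Unnormalized betweenness of each node: Bob:17/6, Cal:7/3, Esperanza:7/3, Gus:97/6, Iris:0, Nadia:11/2, Tara:7, Tomas:5, Wiremu:17/6.
Gus has the largest value, 97/6, making it the main broker — the node through which the most shortest paths run.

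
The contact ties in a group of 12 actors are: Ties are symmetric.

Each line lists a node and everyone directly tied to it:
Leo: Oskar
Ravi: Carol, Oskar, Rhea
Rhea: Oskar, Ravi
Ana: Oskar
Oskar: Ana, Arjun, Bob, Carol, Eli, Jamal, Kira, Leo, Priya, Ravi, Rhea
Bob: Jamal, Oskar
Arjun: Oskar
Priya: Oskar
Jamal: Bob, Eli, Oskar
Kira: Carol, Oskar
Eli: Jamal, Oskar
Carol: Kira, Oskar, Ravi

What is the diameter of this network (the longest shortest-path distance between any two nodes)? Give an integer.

Eccentricity of each node (its greatest distance to any other): Ana:2, Arjun:2, Bob:2, Carol:2, Eli:2, Jamal:2, Kira:2, Leo:2, Oskar:1, Priya:2, Ravi:2, Rhea:2.
The maximum eccentricity is 2, realized for instance by the pair Leo–Jamal via Leo – Oskar – Jamal. So the diameter is 2.

2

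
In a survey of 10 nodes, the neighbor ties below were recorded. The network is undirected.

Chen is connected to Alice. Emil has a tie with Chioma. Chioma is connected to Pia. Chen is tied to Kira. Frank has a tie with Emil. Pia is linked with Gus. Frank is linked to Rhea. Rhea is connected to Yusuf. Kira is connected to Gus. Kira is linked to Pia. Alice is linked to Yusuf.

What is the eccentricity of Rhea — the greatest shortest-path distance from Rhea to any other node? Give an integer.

5

Distances from Rhea: Alice:2, Chen:3, Chioma:3, Emil:2, Frank:1, Gus:5, Kira:4, Pia:4, Yusuf:1.
The largest is 5 (to Gus), so the eccentricity of Rhea is 5.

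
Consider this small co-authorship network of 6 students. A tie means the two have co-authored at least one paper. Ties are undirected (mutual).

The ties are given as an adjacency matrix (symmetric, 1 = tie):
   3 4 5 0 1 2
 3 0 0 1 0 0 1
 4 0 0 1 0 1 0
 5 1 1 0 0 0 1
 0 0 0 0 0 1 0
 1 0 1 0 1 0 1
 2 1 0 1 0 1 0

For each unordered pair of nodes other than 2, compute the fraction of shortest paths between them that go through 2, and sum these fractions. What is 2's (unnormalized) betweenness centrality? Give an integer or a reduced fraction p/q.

3

Pairs whose geodesics pass through 2 — 3–0: 1; 3–1: 1; 5–0: 1/2; 5–1: 1/2.
All other pairs contribute 0.
Summing the contributions gives betweenness(2) = 3.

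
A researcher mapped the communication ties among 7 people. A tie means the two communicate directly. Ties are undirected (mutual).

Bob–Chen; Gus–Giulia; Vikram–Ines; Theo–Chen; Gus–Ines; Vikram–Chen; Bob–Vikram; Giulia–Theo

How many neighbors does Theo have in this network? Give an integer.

2

Theo is directly tied to Chen and Giulia. That is 2 neighbors, so the degree of Theo is 2.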